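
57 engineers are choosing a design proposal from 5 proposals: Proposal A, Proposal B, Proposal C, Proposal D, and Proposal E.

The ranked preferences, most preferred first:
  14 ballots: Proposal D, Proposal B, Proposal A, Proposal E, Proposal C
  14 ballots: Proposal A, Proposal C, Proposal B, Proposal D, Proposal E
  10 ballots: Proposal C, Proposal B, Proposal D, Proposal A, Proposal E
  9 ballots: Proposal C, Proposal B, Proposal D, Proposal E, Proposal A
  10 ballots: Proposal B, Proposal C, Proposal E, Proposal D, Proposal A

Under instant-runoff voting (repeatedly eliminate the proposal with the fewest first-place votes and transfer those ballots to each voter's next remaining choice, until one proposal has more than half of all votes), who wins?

Round 1: Proposal A 14, Proposal B 10, Proposal C 19, Proposal D 14, Proposal E 0. Proposal E eliminated.
Round 2: Proposal A 14, Proposal B 10, Proposal C 19, Proposal D 14. Proposal B eliminated.
Round 3: Proposal A 14, Proposal C 29, Proposal D 14. Proposal C has a majority (≥29).

Proposal C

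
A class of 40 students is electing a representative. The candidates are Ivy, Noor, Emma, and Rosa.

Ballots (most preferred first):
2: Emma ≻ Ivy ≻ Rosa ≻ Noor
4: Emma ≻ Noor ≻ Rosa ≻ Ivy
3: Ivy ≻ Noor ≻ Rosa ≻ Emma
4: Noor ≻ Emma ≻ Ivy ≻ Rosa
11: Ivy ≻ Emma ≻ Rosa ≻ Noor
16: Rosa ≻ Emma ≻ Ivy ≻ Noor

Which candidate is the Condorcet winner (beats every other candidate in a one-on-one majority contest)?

Emma vs Ivy: 26–14
Emma vs Noor: 33–7
Emma vs Rosa: 21–19
Emma beats every other candidate.

Emma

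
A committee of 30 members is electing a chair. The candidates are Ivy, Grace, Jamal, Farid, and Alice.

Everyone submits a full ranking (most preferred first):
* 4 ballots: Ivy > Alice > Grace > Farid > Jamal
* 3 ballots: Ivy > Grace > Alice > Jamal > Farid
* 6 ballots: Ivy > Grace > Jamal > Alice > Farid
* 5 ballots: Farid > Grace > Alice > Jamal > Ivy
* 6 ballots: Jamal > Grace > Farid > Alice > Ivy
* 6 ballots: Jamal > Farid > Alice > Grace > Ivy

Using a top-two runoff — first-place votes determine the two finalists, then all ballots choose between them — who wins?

Jamal

Round 1 first-place votes: Ivy 13, Grace 0, Jamal 12, Farid 5, Alice 0. Ivy and Jamal advance.
Runoff: Ivy is ranked above Jamal on 13 ballots, Jamal above Ivy on 17.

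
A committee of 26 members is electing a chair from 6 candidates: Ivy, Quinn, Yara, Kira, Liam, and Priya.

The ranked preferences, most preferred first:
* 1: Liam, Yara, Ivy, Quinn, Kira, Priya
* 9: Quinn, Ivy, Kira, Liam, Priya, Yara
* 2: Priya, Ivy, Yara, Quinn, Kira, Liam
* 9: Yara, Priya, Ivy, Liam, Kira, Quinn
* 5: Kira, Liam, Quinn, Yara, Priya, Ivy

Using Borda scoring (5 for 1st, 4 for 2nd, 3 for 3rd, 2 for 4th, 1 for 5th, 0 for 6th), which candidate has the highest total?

Ivy: 1×3 + 9×4 + 2×4 + 9×3 + 5×0 = 74
Quinn: 1×2 + 9×5 + 2×2 + 9×0 + 5×3 = 66
Yara: 1×4 + 9×0 + 2×3 + 9×5 + 5×2 = 65
Kira: 1×1 + 9×3 + 2×1 + 9×1 + 5×5 = 64
Liam: 1×5 + 9×2 + 2×0 + 9×2 + 5×4 = 61
Priya: 1×0 + 9×1 + 2×5 + 9×4 + 5×1 = 60

Ivy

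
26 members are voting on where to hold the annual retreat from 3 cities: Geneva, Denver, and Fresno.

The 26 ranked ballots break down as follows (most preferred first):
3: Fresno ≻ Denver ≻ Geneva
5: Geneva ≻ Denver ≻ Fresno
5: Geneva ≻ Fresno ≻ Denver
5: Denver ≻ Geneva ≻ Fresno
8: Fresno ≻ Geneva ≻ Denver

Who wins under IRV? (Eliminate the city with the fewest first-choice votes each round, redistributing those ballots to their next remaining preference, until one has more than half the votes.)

Round 1: Geneva 10, Denver 5, Fresno 11. Denver eliminated.
Round 2: Geneva 15, Fresno 11. Geneva has a majority (≥14).

Geneva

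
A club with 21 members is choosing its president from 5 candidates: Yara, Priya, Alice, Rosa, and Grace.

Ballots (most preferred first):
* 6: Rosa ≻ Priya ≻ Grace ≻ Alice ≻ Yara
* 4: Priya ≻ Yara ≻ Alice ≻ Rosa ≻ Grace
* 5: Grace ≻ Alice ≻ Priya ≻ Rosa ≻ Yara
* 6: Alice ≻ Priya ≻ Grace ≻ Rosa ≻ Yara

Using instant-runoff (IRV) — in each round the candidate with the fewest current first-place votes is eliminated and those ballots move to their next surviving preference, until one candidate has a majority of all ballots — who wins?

Round 1: Yara 0, Priya 4, Alice 6, Rosa 6, Grace 5. Yara eliminated.
Round 2: Priya 4, Alice 6, Rosa 6, Grace 5. Priya eliminated.
Round 3: Alice 10, Rosa 6, Grace 5. Grace eliminated.
Round 4: Alice 15, Rosa 6. Alice has a majority (≥11).

Alice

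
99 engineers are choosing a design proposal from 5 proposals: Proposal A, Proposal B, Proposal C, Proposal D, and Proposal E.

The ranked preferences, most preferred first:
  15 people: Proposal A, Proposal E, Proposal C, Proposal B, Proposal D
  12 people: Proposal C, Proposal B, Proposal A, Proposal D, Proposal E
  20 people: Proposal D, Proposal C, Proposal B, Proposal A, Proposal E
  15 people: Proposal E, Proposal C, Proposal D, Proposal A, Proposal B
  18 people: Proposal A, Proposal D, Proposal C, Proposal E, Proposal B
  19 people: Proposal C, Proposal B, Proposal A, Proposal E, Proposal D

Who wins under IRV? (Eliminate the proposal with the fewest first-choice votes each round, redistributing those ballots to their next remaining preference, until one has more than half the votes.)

Round 1: Proposal A 33, Proposal B 0, Proposal C 31, Proposal D 20, Proposal E 15. Proposal B eliminated.
Round 2: Proposal A 33, Proposal C 31, Proposal D 20, Proposal E 15. Proposal E eliminated.
Round 3: Proposal A 33, Proposal C 46, Proposal D 20. Proposal D eliminated.
Round 4: Proposal A 33, Proposal C 66. Proposal C has a majority (≥50).

Proposal C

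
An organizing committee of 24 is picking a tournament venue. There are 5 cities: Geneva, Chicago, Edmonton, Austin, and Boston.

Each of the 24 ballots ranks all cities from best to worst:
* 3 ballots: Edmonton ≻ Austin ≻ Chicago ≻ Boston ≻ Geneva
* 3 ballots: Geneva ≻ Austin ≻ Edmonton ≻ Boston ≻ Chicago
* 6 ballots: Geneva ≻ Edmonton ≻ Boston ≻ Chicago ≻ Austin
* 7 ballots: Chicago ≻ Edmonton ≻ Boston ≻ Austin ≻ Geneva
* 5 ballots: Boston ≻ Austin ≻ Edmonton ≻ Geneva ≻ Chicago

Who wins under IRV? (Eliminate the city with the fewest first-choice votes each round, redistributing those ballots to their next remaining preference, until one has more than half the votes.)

Round 1: Geneva 9, Chicago 7, Edmonton 3, Austin 0, Boston 5. Austin eliminated.
Round 2: Geneva 9, Chicago 7, Edmonton 3, Boston 5. Edmonton eliminated.
Round 3: Geneva 9, Chicago 10, Boston 5. Boston eliminated.
Round 4: Geneva 14, Chicago 10. Geneva has a majority (≥13).

Geneva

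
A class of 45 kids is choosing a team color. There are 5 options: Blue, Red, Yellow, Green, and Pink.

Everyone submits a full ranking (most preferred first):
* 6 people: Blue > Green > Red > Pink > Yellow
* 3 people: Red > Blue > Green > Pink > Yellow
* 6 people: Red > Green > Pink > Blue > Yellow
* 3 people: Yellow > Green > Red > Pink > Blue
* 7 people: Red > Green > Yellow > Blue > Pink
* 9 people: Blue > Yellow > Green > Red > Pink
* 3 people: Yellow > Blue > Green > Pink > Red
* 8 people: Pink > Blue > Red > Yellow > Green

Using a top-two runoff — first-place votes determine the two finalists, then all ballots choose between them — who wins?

Round 1 first-place votes: Blue 15, Red 16, Yellow 6, Green 0, Pink 8. Red and Blue advance.
Runoff: Red is ranked above Blue on 19 ballots, Blue above Red on 26.

Blue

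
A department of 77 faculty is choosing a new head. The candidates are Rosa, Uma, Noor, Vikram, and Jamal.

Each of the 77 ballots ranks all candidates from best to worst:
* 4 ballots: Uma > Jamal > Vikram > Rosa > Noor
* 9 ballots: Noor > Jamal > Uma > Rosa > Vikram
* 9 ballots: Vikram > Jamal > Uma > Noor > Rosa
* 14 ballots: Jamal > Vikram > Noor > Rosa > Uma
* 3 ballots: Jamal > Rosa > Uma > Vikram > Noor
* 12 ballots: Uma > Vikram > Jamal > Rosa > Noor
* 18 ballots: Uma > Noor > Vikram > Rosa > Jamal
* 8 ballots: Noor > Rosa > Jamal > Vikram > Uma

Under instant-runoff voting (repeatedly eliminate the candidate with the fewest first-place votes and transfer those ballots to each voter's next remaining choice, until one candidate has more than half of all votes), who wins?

Jamal

Round 1: Rosa 0, Uma 34, Noor 17, Vikram 9, Jamal 17. Rosa eliminated.
Round 2: Uma 34, Noor 17, Vikram 9, Jamal 17. Vikram eliminated.
Round 3: Uma 34, Noor 17, Jamal 26. Noor eliminated.
Round 4: Uma 34, Jamal 43. Jamal has a majority (≥39).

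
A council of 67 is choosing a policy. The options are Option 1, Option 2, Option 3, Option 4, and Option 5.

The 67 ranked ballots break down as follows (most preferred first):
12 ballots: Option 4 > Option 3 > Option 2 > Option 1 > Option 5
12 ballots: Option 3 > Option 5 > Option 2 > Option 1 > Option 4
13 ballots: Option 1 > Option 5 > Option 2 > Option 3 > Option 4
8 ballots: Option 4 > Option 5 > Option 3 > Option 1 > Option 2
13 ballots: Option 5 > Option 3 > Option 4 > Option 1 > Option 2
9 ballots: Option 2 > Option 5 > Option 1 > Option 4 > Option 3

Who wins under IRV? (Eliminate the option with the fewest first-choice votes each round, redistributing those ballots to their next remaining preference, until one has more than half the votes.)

Round 1: Option 1 13, Option 2 9, Option 3 12, Option 4 20, Option 5 13. Option 2 eliminated.
Round 2: Option 1 13, Option 3 12, Option 4 20, Option 5 22. Option 3 eliminated.
Round 3: Option 1 13, Option 4 20, Option 5 34. Option 5 has a majority (≥34).

Option 5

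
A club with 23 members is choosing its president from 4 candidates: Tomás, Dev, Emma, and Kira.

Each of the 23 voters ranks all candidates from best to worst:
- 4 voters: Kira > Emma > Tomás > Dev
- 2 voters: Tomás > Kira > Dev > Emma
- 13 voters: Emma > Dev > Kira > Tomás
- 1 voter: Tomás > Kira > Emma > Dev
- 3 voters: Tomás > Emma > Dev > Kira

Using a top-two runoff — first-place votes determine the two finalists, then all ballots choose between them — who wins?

Round 1 first-place votes: Tomás 6, Dev 0, Emma 13, Kira 4. Emma and Tomás advance.
Runoff: Emma is ranked above Tomás on 17 ballots, Tomás above Emma on 6.

Emma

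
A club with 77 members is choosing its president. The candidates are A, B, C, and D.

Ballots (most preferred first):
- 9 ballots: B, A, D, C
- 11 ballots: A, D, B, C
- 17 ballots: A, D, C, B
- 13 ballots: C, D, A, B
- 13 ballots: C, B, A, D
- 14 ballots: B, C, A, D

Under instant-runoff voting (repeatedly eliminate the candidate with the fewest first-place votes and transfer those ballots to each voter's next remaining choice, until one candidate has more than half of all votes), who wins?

Round 1: A 28, B 23, C 26, D 0. D eliminated.
Round 2: A 28, B 23, C 26. B eliminated.
Round 3: A 37, C 40. C has a majority (≥39).

C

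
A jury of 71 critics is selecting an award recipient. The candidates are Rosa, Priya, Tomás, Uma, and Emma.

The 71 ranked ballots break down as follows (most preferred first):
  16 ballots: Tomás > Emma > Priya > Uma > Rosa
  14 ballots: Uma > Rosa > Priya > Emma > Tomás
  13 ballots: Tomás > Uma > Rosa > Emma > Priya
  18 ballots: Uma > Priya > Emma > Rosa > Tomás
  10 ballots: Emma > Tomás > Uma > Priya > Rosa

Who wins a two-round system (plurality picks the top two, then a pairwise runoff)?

Round 1 first-place votes: Rosa 0, Priya 0, Tomás 29, Uma 32, Emma 10. Uma and Tomás advance.
Runoff: Uma is ranked above Tomás on 32 ballots, Tomás above Uma on 39.

Tomás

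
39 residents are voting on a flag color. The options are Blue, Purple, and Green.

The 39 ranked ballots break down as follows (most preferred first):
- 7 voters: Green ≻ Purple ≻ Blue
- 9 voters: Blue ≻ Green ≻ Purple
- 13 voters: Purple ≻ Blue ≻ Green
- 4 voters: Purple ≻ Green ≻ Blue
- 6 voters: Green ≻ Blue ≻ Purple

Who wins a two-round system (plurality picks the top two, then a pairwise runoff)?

Round 1 first-place votes: Blue 9, Purple 17, Green 13. Purple and Green advance.
Runoff: Purple is ranked above Green on 17 ballots, Green above Purple on 22.

Green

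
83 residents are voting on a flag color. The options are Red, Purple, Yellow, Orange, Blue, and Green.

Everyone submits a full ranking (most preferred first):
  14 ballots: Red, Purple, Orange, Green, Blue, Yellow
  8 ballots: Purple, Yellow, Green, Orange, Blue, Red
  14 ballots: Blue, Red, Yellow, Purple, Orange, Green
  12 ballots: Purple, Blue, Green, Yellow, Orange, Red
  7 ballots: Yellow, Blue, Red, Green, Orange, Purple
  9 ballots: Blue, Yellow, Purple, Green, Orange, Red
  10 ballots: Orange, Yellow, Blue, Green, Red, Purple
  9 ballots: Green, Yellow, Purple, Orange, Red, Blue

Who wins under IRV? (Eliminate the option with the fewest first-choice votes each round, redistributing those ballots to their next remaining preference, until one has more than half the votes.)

Purple

Round 1: Red 14, Purple 20, Yellow 7, Orange 10, Blue 23, Green 9. Yellow eliminated.
Round 2: Red 14, Purple 20, Orange 10, Blue 30, Green 9. Green eliminated.
Round 3: Red 14, Purple 29, Orange 10, Blue 30. Orange eliminated.
Round 4: Red 14, Purple 29, Blue 40. Red eliminated.
Round 5: Purple 43, Blue 40. Purple has a majority (≥42).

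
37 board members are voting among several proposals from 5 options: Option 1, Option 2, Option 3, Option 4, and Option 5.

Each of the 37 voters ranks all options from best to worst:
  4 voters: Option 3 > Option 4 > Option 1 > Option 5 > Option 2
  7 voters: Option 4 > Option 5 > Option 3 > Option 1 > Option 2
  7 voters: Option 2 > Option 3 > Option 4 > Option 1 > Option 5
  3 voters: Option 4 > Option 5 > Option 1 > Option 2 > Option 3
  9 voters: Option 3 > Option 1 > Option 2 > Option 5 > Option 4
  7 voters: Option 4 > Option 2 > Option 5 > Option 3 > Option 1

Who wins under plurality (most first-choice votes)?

First-place votes: Option 1 0, Option 2 7, Option 3 13, Option 4 17, Option 5 0.

Option 4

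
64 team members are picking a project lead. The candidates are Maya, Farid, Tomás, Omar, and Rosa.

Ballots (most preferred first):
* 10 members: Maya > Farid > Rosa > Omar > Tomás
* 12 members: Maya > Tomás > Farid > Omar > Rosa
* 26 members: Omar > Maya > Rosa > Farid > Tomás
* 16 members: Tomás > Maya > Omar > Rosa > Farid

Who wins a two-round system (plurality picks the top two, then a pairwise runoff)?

Maya

Round 1 first-place votes: Maya 22, Farid 0, Tomás 16, Omar 26, Rosa 0. Omar and Maya advance.
Runoff: Omar is ranked above Maya on 26 ballots, Maya above Omar on 38.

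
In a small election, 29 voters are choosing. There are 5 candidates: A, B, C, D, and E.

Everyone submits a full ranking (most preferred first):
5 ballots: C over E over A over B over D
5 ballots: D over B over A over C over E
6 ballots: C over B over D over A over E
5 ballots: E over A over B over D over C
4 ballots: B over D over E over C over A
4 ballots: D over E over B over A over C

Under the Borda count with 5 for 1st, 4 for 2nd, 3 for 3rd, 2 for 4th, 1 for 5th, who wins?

B

A: 5×3 + 5×3 + 6×2 + 5×4 + 4×1 + 4×2 = 74
B: 5×2 + 5×4 + 6×4 + 5×3 + 4×5 + 4×3 = 101
C: 5×5 + 5×2 + 6×5 + 5×1 + 4×2 + 4×1 = 82
D: 5×1 + 5×5 + 6×3 + 5×2 + 4×4 + 4×5 = 94
E: 5×4 + 5×1 + 6×1 + 5×5 + 4×3 + 4×4 = 84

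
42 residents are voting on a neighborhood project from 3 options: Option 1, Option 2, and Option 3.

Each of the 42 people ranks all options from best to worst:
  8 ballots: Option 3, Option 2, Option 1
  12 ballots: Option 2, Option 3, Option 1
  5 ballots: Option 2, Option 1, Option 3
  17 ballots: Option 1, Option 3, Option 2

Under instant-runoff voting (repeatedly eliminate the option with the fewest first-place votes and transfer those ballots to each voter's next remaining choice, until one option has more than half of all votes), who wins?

Round 1: Option 1 17, Option 2 17, Option 3 8. Option 3 eliminated.
Round 2: Option 1 17, Option 2 25. Option 2 has a majority (≥22).

Option 2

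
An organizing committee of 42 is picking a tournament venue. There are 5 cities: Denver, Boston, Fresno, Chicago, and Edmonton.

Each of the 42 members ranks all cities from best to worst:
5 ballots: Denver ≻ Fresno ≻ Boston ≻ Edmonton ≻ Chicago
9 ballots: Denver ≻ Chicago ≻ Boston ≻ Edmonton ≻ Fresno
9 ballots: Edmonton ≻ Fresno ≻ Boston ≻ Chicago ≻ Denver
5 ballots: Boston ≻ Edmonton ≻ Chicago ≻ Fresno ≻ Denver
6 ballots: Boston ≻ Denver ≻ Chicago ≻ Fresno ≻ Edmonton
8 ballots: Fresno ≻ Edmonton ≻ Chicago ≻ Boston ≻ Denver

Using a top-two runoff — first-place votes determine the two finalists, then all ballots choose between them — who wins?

Boston

Round 1 first-place votes: Denver 14, Boston 11, Fresno 8, Chicago 0, Edmonton 9. Denver and Boston advance.
Runoff: Denver is ranked above Boston on 14 ballots, Boston above Denver on 28.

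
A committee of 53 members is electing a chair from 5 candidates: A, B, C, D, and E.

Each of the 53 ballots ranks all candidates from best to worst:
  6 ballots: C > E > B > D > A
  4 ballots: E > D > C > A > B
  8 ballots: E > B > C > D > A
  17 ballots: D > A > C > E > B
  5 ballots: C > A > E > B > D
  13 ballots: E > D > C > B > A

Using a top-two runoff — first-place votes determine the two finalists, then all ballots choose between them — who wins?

Round 1 first-place votes: A 0, B 0, C 11, D 17, E 25. E and D advance.
Runoff: E is ranked above D on 36 ballots, D above E on 17.

E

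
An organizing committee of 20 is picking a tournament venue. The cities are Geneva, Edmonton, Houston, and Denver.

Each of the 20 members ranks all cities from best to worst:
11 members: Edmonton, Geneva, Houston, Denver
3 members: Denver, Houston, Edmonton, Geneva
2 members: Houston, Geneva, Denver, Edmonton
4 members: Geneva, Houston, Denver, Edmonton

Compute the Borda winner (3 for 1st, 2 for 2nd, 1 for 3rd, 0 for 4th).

Geneva: 11×2 + 3×0 + 2×2 + 4×3 = 38
Edmonton: 11×3 + 3×1 + 2×0 + 4×0 = 36
Houston: 11×1 + 3×2 + 2×3 + 4×2 = 31
Denver: 11×0 + 3×3 + 2×1 + 4×1 = 15

Geneva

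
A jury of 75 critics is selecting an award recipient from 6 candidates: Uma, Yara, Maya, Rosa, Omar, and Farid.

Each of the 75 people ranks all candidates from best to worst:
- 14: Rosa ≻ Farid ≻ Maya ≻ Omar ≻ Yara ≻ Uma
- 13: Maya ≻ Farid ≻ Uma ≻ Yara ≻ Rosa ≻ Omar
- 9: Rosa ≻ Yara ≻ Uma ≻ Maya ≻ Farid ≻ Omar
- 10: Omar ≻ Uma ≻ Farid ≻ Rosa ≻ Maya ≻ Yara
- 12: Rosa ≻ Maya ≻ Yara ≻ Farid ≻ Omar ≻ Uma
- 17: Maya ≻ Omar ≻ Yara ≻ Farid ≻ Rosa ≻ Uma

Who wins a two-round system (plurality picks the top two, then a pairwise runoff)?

Round 1 first-place votes: Uma 0, Yara 0, Maya 30, Rosa 35, Omar 10, Farid 0. Rosa and Maya advance.
Runoff: Rosa is ranked above Maya on 45 ballots, Maya above Rosa on 30.

Rosa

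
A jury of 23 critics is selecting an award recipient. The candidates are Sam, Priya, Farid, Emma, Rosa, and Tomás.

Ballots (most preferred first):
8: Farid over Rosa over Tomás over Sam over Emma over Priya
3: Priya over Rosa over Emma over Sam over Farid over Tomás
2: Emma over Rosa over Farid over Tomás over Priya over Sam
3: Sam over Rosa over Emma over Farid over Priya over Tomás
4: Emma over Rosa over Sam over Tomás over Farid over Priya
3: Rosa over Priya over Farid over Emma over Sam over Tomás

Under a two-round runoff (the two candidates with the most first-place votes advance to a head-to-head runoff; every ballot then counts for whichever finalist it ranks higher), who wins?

Round 1 first-place votes: Sam 3, Priya 3, Farid 8, Emma 6, Rosa 3, Tomás 0. Farid and Emma advance.
Runoff: Farid is ranked above Emma on 11 ballots, Emma above Farid on 12.

Emma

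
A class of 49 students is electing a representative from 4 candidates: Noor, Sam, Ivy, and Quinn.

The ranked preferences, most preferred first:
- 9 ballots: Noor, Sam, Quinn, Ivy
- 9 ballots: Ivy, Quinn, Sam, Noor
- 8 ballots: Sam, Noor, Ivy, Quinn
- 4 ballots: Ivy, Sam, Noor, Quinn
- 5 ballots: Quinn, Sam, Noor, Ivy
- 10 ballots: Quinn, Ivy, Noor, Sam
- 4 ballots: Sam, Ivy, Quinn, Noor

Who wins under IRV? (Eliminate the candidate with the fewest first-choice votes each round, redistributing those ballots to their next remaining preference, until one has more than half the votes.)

Round 1: Noor 9, Sam 12, Ivy 13, Quinn 15. Noor eliminated.
Round 2: Sam 21, Ivy 13, Quinn 15. Ivy eliminated.
Round 3: Sam 25, Quinn 24. Sam has a majority (≥25).

Sam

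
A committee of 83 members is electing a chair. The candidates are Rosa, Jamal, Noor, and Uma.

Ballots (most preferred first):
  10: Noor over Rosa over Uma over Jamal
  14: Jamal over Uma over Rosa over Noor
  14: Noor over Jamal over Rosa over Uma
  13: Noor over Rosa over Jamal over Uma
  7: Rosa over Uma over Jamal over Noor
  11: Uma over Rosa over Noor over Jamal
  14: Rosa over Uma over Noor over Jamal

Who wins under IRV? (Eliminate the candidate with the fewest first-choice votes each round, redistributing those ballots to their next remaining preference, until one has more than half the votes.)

Round 1: Rosa 21, Jamal 14, Noor 37, Uma 11. Uma eliminated.
Round 2: Rosa 32, Jamal 14, Noor 37. Jamal eliminated.
Round 3: Rosa 46, Noor 37. Rosa has a majority (≥42).

Rosa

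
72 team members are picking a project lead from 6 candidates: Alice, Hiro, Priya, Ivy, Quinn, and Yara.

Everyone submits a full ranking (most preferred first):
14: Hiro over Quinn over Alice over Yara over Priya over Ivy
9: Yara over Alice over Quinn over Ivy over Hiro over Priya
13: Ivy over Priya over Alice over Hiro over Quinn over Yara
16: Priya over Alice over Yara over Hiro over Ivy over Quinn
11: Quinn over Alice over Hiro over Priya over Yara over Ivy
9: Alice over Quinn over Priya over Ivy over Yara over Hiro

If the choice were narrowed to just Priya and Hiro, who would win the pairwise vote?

Priya

Priya is ranked above Hiro on 38 ballots; Hiro above Priya on 34.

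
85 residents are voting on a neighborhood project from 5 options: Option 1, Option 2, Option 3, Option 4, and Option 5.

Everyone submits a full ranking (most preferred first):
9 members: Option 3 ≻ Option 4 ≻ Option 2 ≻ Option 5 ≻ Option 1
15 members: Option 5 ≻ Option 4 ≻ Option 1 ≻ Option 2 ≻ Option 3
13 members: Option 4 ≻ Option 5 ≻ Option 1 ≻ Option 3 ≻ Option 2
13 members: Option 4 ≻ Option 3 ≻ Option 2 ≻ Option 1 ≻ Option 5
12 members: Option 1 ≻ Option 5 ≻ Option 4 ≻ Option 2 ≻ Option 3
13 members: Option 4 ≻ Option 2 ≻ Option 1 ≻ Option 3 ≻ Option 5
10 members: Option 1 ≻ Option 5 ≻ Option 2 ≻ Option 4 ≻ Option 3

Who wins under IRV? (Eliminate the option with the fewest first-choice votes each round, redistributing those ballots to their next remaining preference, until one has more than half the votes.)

Option 4

Round 1: Option 1 22, Option 2 0, Option 3 9, Option 4 39, Option 5 15. Option 2 eliminated.
Round 2: Option 1 22, Option 3 9, Option 4 39, Option 5 15. Option 3 eliminated.
Round 3: Option 1 22, Option 4 48, Option 5 15. Option 4 has a majority (≥43).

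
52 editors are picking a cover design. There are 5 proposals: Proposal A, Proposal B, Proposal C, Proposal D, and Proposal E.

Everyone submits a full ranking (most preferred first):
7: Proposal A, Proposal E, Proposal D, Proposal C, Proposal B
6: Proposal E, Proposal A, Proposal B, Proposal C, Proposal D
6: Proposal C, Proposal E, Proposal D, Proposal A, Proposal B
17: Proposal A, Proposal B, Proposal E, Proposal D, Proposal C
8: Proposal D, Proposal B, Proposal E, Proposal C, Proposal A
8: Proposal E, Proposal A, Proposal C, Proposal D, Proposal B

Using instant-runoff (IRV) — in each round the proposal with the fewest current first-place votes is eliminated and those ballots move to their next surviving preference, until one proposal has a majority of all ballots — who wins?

Round 1: Proposal A 24, Proposal B 0, Proposal C 6, Proposal D 8, Proposal E 14. Proposal B eliminated.
Round 2: Proposal A 24, Proposal C 6, Proposal D 8, Proposal E 14. Proposal C eliminated.
Round 3: Proposal A 24, Proposal D 8, Proposal E 20. Proposal D eliminated.
Round 4: Proposal A 24, Proposal E 28. Proposal E has a majority (≥27).

Proposal E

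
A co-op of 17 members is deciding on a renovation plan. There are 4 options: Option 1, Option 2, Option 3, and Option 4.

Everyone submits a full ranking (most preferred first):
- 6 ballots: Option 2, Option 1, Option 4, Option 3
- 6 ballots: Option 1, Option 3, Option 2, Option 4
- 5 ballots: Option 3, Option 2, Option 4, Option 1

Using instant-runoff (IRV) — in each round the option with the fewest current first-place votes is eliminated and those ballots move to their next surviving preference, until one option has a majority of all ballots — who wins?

Round 1: Option 1 6, Option 2 6, Option 3 5, Option 4 0. Option 4 eliminated.
Round 2: Option 1 6, Option 2 6, Option 3 5. Option 3 eliminated.
Round 3: Option 1 6, Option 2 11. Option 2 has a majority (≥9).

Option 2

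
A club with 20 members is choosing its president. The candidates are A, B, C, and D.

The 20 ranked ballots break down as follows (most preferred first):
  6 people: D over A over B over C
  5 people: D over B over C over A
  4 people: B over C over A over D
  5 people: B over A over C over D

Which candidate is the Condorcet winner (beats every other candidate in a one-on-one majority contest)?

D

D vs A: 11–9
D vs B: 11–9
D vs C: 11–9
D beats every other candidate.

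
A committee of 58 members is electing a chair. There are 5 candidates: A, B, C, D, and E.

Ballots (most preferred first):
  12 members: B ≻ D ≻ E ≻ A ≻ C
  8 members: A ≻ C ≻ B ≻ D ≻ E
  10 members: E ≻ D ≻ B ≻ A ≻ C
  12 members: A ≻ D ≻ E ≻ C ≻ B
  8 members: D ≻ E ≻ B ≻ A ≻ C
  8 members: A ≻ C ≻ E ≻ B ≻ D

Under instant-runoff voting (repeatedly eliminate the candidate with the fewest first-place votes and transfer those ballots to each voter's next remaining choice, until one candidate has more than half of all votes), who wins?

E

Round 1: A 28, B 12, C 0, D 8, E 10. C eliminated.
Round 2: A 28, B 12, D 8, E 10. D eliminated.
Round 3: A 28, B 12, E 18. B eliminated.
Round 4: A 28, E 30. E has a majority (≥30).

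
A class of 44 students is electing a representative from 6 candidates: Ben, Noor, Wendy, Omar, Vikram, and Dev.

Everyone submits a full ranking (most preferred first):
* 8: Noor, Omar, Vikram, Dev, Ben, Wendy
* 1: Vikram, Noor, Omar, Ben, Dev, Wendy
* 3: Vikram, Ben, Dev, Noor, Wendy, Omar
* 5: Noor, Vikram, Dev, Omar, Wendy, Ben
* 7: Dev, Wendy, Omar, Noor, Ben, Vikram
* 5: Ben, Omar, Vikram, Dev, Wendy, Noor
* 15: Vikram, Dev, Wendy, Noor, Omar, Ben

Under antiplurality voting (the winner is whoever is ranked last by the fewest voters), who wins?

Dev

Last-place votes: Ben 20, Noor 5, Wendy 9, Omar 3, Vikram 7, Dev 0.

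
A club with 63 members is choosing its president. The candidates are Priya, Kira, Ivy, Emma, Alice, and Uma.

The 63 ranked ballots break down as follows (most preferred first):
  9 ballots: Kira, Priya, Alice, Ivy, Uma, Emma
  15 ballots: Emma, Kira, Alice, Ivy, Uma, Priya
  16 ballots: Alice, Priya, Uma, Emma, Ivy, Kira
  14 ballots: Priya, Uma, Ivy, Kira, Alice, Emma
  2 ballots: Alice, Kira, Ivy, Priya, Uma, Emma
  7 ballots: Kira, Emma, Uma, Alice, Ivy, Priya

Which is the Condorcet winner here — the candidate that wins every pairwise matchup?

Kira vs Priya: 33–30
Kira vs Ivy: 33–30
Kira vs Emma: 32–31
Kira vs Alice: 45–18
Kira vs Uma: 33–30
Kira beats every other candidate.

Kira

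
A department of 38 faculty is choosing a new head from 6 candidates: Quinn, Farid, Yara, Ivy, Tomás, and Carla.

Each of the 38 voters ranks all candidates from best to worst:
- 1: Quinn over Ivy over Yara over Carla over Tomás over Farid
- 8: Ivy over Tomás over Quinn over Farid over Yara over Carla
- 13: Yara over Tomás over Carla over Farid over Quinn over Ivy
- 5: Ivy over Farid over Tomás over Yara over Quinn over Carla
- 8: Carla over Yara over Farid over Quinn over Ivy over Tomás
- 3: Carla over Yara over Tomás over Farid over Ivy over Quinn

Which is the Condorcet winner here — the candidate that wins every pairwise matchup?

Yara vs Quinn: 29–9
Yara vs Farid: 25–13
Yara vs Ivy: 24–14
Yara vs Tomás: 25–13
Yara vs Carla: 27–11
Yara beats every other candidate.

Yara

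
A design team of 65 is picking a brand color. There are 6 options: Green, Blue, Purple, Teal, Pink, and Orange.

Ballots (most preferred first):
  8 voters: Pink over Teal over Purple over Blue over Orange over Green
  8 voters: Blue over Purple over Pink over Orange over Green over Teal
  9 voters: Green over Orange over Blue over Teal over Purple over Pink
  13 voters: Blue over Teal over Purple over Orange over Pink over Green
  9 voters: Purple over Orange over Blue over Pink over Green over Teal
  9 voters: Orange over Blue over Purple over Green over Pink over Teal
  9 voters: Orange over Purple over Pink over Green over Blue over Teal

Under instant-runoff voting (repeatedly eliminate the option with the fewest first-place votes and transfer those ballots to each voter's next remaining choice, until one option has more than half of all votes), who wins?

Orange

Round 1: Green 9, Blue 21, Purple 9, Teal 0, Pink 8, Orange 18. Teal eliminated.
Round 2: Green 9, Blue 21, Purple 9, Pink 8, Orange 18. Pink eliminated.
Round 3: Green 9, Blue 21, Purple 17, Orange 18. Green eliminated.
Round 4: Blue 21, Purple 17, Orange 27. Purple eliminated.
Round 5: Blue 29, Orange 36. Orange has a majority (≥33).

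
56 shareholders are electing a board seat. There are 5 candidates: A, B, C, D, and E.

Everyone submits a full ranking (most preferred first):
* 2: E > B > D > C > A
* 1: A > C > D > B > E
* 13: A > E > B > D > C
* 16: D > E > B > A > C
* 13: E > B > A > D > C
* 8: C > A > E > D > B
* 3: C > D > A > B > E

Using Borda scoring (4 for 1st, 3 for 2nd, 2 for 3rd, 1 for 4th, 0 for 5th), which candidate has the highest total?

A: 2×0 + 1×4 + 13×4 + 16×1 + 13×2 + 8×3 + 3×2 = 128
B: 2×3 + 1×1 + 13×2 + 16×2 + 13×3 + 8×0 + 3×1 = 107
C: 2×1 + 1×3 + 13×0 + 16×0 + 13×0 + 8×4 + 3×4 = 49
D: 2×2 + 1×2 + 13×1 + 16×4 + 13×1 + 8×1 + 3×3 = 113
E: 2×4 + 1×0 + 13×3 + 16×3 + 13×4 + 8×2 + 3×0 = 163

E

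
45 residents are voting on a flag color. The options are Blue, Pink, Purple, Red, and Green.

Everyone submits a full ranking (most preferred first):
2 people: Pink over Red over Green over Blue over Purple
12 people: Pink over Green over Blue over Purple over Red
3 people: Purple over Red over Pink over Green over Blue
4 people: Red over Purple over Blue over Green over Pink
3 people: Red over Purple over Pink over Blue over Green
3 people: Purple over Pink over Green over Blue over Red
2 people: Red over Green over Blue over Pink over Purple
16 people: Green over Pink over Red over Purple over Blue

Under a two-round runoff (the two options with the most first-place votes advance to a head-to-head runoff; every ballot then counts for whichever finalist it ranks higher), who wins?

Pink

Round 1 first-place votes: Blue 0, Pink 14, Purple 6, Red 9, Green 16. Green and Pink advance.
Runoff: Green is ranked above Pink on 22 ballots, Pink above Green on 23.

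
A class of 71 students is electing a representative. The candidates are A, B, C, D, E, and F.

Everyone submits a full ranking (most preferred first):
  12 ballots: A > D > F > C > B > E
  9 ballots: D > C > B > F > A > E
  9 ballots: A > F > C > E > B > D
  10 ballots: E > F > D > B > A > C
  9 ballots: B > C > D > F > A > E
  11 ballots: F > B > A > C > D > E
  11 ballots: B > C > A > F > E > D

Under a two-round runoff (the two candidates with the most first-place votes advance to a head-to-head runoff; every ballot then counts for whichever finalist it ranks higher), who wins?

B

Round 1 first-place votes: A 21, B 20, C 0, D 9, E 10, F 11. A and B advance.
Runoff: A is ranked above B on 21 ballots, B above A on 50.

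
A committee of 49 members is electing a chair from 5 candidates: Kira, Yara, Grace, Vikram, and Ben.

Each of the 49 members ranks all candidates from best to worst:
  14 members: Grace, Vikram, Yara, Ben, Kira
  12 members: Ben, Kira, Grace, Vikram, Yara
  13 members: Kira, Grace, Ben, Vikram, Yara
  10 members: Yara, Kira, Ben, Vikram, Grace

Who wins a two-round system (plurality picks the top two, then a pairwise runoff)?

Kira

Round 1 first-place votes: Kira 13, Yara 10, Grace 14, Vikram 0, Ben 12. Grace and Kira advance.
Runoff: Grace is ranked above Kira on 14 ballots, Kira above Grace on 35.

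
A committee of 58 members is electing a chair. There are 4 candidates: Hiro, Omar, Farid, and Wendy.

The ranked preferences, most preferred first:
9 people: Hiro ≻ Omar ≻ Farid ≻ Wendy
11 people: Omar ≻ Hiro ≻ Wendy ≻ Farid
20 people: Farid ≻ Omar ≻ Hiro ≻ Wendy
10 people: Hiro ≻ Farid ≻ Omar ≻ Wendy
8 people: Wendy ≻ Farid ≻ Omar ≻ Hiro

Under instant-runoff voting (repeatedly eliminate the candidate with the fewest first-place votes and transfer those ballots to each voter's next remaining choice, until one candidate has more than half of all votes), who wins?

Hiro

Round 1: Hiro 19, Omar 11, Farid 20, Wendy 8. Wendy eliminated.
Round 2: Hiro 19, Omar 11, Farid 28. Omar eliminated.
Round 3: Hiro 30, Farid 28. Hiro has a majority (≥30).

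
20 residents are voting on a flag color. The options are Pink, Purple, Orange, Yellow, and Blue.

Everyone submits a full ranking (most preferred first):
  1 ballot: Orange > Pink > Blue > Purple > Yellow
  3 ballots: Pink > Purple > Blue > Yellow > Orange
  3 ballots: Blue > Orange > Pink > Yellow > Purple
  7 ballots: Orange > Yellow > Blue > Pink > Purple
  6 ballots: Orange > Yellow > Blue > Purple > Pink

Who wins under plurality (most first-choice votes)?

Orange

First-place votes: Pink 3, Purple 0, Orange 14, Yellow 0, Blue 3.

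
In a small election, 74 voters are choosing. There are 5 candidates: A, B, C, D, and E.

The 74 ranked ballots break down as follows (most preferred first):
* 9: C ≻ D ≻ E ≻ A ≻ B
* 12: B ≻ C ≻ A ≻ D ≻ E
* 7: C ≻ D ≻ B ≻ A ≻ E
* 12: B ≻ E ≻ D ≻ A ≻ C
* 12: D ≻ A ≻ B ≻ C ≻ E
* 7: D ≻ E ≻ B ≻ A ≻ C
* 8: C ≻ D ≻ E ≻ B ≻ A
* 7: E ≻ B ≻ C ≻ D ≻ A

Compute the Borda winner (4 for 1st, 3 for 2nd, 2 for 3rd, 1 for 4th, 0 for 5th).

A: 9×1 + 12×2 + 7×1 + 12×1 + 12×3 + 7×1 + 8×0 + 7×0 = 95
B: 9×0 + 12×4 + 7×2 + 12×4 + 12×2 + 7×2 + 8×1 + 7×3 = 177
C: 9×4 + 12×3 + 7×4 + 12×0 + 12×1 + 7×0 + 8×4 + 7×2 = 158
D: 9×3 + 12×1 + 7×3 + 12×2 + 12×4 + 7×4 + 8×3 + 7×1 = 191
E: 9×2 + 12×0 + 7×0 + 12×3 + 12×0 + 7×3 + 8×2 + 7×4 = 119

D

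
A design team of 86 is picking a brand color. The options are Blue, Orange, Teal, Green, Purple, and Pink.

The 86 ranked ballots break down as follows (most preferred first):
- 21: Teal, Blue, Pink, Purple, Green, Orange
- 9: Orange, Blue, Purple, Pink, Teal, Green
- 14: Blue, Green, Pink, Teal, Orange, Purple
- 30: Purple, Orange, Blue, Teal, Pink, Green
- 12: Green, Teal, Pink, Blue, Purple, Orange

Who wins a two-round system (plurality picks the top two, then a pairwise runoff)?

Round 1 first-place votes: Blue 14, Orange 9, Teal 21, Green 12, Purple 30, Pink 0. Purple and Teal advance.
Runoff: Purple is ranked above Teal on 39 ballots, Teal above Purple on 47.

Teal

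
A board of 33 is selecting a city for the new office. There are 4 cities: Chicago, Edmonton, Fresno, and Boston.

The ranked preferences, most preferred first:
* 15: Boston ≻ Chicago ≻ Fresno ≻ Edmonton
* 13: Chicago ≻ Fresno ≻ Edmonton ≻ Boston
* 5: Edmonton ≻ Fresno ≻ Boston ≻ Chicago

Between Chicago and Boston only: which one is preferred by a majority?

Boston

Chicago is ranked above Boston on 13 ballots; Boston above Chicago on 20.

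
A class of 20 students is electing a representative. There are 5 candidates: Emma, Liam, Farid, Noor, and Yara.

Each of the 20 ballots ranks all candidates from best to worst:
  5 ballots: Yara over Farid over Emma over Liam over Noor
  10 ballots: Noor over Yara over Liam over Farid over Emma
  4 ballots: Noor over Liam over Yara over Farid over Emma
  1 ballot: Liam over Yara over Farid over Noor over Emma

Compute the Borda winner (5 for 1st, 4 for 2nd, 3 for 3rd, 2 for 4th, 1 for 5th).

Yara

Emma: 5×3 + 10×1 + 4×1 + 1×1 = 30
Liam: 5×2 + 10×3 + 4×4 + 1×5 = 61
Farid: 5×4 + 10×2 + 4×2 + 1×3 = 51
Noor: 5×1 + 10×5 + 4×5 + 1×2 = 77
Yara: 5×5 + 10×4 + 4×3 + 1×4 = 81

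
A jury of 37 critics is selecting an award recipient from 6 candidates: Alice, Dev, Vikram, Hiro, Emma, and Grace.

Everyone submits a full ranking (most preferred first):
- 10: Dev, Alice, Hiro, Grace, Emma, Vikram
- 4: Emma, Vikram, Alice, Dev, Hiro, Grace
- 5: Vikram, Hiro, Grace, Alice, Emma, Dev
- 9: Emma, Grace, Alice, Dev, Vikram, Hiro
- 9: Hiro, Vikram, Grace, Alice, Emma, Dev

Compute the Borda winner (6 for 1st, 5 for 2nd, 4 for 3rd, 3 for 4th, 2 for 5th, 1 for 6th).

Alice

Alice: 10×5 + 4×4 + 5×3 + 9×4 + 9×3 = 144
Dev: 10×6 + 4×3 + 5×1 + 9×3 + 9×1 = 113
Vikram: 10×1 + 4×5 + 5×6 + 9×2 + 9×5 = 123
Hiro: 10×4 + 4×2 + 5×5 + 9×1 + 9×6 = 136
Emma: 10×2 + 4×6 + 5×2 + 9×6 + 9×2 = 126
Grace: 10×3 + 4×1 + 5×4 + 9×5 + 9×4 = 135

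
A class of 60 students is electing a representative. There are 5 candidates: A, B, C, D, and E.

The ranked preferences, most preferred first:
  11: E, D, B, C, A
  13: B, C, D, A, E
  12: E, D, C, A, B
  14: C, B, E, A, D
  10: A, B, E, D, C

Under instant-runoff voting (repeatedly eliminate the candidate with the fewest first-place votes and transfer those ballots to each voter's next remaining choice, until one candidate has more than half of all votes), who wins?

Round 1: A 10, B 13, C 14, D 0, E 23. D eliminated.
Round 2: A 10, B 13, C 14, E 23. A eliminated.
Round 3: B 23, C 14, E 23. C eliminated.
Round 4: B 37, E 23. B has a majority (≥31).

B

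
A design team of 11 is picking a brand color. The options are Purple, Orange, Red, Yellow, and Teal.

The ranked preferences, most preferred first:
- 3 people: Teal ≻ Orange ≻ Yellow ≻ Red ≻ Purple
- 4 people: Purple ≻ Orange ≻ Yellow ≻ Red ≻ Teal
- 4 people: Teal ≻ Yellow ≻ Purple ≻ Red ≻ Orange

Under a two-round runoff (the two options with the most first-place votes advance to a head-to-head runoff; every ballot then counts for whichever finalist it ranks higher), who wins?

Teal

Round 1 first-place votes: Purple 4, Orange 0, Red 0, Yellow 0, Teal 7. Teal and Purple advance.
Runoff: Teal is ranked above Purple on 7 ballots, Purple above Teal on 4.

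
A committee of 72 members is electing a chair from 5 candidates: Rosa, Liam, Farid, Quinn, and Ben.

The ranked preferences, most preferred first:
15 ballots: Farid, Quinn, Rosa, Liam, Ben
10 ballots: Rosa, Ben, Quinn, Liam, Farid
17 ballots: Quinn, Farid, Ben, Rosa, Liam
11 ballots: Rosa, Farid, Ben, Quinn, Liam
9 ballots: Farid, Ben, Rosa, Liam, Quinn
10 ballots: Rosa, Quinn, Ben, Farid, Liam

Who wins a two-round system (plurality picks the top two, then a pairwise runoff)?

Round 1 first-place votes: Rosa 31, Liam 0, Farid 24, Quinn 17, Ben 0. Rosa and Farid advance.
Runoff: Rosa is ranked above Farid on 31 ballots, Farid above Rosa on 41.

Farid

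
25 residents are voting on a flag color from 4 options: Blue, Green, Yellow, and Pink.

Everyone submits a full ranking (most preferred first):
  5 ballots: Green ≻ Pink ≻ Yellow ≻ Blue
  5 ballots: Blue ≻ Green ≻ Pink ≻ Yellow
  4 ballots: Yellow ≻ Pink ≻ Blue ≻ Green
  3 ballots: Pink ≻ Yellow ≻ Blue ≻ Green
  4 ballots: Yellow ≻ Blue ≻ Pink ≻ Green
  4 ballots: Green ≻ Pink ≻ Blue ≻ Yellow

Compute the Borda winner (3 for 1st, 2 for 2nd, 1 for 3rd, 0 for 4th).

Blue: 5×0 + 5×3 + 4×1 + 3×1 + 4×2 + 4×1 = 34
Green: 5×3 + 5×2 + 4×0 + 3×0 + 4×0 + 4×3 = 37
Yellow: 5×1 + 5×0 + 4×3 + 3×2 + 4×3 + 4×0 = 35
Pink: 5×2 + 5×1 + 4×2 + 3×3 + 4×1 + 4×2 = 44

Pink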